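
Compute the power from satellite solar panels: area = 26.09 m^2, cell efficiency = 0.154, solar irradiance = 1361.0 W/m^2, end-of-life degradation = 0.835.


P = area * eta * S * degradation
P = 26.09 * 0.154 * 1361.0 * 0.835
P = 4566.0367 W

4566.0367 W


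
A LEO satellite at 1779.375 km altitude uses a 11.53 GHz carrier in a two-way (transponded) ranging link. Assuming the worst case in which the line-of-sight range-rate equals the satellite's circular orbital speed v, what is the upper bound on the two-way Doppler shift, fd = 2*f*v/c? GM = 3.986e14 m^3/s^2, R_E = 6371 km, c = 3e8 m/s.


r = 8.150375e+06 m
v = sqrt(mu/r) = 6993.2628 m/s (worst-case radial velocity)
f = 11.53 GHz = 1.153e+10 Hz
fd = 2*f*v/c = 2*1.153e+10*6993.2628/3.0e+08
fd = 537548.8039 Hz

537548.8039 Hz


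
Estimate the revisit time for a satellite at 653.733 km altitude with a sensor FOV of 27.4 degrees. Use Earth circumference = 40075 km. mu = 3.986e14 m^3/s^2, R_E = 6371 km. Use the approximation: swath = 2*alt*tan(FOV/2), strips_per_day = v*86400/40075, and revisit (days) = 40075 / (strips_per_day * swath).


swath = 2*653.733*tan(0.2391101) = 318.7259 km
v = sqrt(mu/r) = 7532.7532 m/s = 7.5328 km/s
strips/day = v*86400/40075 = 7.5328*86400/40075 = 16.2403
coverage/day = strips * swath = 16.2403 * 318.7259 = 5176.2023 km
revisit = 40075 / 5176.2023 = 7.7422 days

7.7422 days


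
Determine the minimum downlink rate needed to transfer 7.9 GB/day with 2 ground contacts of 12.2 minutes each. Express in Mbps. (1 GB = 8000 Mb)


total contact time = 2 * 12.2 * 60 = 1464.0000 s
data = 7.9 GB = 63200.0000 Mb
rate = 63200.0000 / 1464.0000 = 43.1694 Mbps

43.1694 Mbps


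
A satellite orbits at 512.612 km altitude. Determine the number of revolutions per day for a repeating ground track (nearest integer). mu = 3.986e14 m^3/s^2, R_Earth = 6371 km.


r = 6.883612e+06 m
T = 2*pi*sqrt(r^3/mu) = 5683.7608 s = 94.7293 min
revs/day = 1440 / 94.7293 = 15.2012
Rounded: 15 revolutions per day

15 revolutions per day


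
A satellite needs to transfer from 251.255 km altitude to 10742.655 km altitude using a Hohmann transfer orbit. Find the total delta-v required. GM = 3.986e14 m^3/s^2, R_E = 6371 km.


r1 = 6622.2550 km = 6.622255e+06 m
r2 = 17113.6550 km = 1.7113655e+07 m
dv1 = sqrt(mu/r1)*(sqrt(2*r2/(r1+r2)) - 1) = 1558.1373 m/s
dv2 = sqrt(mu/r2)*(1 - sqrt(2*r1/(r1+r2))) = 1221.0524 m/s
total dv = |dv1| + |dv2| = 1558.1373 + 1221.0524 = 2779.1897 m/s = 2.7792 km/s

2.7792 km/s


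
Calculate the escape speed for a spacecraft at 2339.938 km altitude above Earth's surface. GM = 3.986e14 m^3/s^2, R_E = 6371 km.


r = 6371.0 + 2339.938 = 8710.9380 km = 8.710938e+06 m
v_esc = sqrt(2*mu/r) = sqrt(2*3.986e14 / 8.710938e+06)
v_esc = 9566.4583 m/s = 9.5665 km/s

9.5665 km/s


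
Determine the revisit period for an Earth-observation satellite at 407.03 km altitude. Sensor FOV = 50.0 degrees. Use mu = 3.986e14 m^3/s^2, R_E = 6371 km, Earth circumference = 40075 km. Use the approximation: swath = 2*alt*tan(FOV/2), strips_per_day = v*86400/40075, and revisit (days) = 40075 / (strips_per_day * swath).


swath = 2*407.03*tan(0.4363323) = 379.6024 km
v = sqrt(mu/r) = 7668.6145 m/s = 7.6686 km/s
strips/day = v*86400/40075 = 7.6686*86400/40075 = 16.5332
coverage/day = strips * swath = 16.5332 * 379.6024 = 6276.0454 km
revisit = 40075 / 6276.0454 = 6.3854 days

6.3854 days


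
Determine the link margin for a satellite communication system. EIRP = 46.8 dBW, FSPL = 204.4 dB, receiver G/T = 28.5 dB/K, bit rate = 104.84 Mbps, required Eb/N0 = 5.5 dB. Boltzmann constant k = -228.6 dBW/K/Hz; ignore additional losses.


C/N0 = EIRP - FSPL + G/T - k = 46.8 - 204.4 + 28.5 - (-228.6)
C/N0 = 99.5000 dB-Hz
R_b = 104.84 Mbps = 1.0484e+08 bps -> 10*log10(R_b) = 80.2053 dB-Hz
Eb/N0 = C/N0 - 10*log10(R_b) = 99.5000 - 80.2053 = 19.2947 dB
Margin = Eb/N0 - Eb/N0_req = 19.2947 - 5.5 = 13.7947 dB (link closes)

13.7947 dB


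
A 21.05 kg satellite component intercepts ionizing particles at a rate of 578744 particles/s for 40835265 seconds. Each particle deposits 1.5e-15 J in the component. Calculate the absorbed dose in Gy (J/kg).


Total energy deposited = rate * time * E_per
  = 578744 * 40835265 * 1.5e-15 = 0.03544975 J
Dose = E_total / mass = 0.03544975 / 21.05
Dose = 0.001684073 Gy

0.0017 Gy


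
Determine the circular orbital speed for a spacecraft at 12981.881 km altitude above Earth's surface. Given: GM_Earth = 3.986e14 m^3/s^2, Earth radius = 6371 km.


r = R_E + alt = 6371.0 + 12981.881 = 19352.8810 km = 1.9352881e+07 m
v = sqrt(mu/r) = sqrt(3.986e14 / 1.9352881e+07) = 4538.3275 m/s = 4.5383 km/s

4.5383 km/s


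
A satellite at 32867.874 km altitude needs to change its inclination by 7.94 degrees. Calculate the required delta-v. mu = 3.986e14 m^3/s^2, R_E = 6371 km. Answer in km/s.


r = 39238.8740 km = 3.9238874e+07 m
V = sqrt(mu/r) = 3187.2078 m/s
di = 7.94 deg = 0.1385791 rad
dV = 2*V*sin(di/2) = 2*3187.2078*sin(0.06928957)
dV = 441.3272 m/s = 0.4413272 km/s

0.4413 km/s


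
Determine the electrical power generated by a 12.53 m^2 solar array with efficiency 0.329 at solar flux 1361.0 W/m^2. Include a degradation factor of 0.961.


P = area * eta * S * degradation
P = 12.53 * 0.329 * 1361.0 * 0.961
P = 5391.7343 W

5391.7343 W


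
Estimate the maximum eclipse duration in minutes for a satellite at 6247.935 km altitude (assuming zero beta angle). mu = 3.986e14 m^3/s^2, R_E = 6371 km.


r = 12618.9350 km
T = 235.1224 min
Eclipse fraction = arcsin(R_E/r)/pi = arcsin(6371.0000/12618.9350)/pi
= arcsin(0.5048762)/pi = 0.1684619
Eclipse duration = 0.1684619 * 235.1224 = 39.6092 min

39.6092 minutes


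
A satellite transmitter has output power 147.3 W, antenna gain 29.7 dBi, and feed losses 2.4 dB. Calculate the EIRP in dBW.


Pt = 147.3 W = 21.6820 dBW
EIRP = Pt_dBW + Gt - losses = 21.6820 + 29.7 - 2.4 = 48.9820 dBW

48.9820 dBW


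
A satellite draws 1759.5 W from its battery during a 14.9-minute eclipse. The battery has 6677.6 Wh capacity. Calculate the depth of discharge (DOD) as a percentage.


E_used = P * t / 60 = 1759.5 * 14.9 / 60 = 436.9425 Wh
DOD = E_used / E_total * 100 = 436.9425 / 6677.6 * 100
DOD = 6.5434 %

6.5434 %


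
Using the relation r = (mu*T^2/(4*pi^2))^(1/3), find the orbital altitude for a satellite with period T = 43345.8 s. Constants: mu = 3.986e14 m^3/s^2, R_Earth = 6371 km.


T = 43345.8 s
r = (mu*T^2/(4*pi^2))^(1/3) = (3.986e14 * 43345.8^2 / (4*pi^2))^(1/3)
r = 2.6670052e+07 m = 26670.0523 km
alt = r - R_E = 26670.0523 - 6371 = 20299.0523 km

20299.0523 km


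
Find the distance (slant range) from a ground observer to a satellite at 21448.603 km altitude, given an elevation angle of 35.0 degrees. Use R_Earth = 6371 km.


h = 21448.603 km, el = 35.0 deg
d = -R_E*sin(el) + sqrt((R_E*sin(el))^2 + 2*R_E*h + h^2)
d = -6371.0000*sin(0.6108652) + sqrt((6371.0000*0.5735764)^2 + 2*6371.0000*21448.603 + 21448.603^2)
d = 23671.4513 km

23671.4513 km


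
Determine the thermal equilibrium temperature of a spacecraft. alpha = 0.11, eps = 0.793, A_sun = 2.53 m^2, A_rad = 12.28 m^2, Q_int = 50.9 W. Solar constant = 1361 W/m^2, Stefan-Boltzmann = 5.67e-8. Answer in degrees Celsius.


Numerator = alpha*S*A_sun + Q_int = 0.11*1361*2.53 + 50.9 = 429.6663 W
Denominator = eps*sigma*A_rad = 0.793*5.67e-8*12.28 = 5.5214687e-07 W/K^4
T^4 = 7.7817393e+08 K^4
T = 167.0203 K = -106.1297 C

-106.1297 degrees Celsius


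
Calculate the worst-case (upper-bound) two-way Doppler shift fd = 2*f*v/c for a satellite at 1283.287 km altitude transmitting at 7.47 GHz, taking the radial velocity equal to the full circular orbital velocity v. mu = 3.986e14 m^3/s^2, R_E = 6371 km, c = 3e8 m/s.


r = 7.654287e+06 m
v = sqrt(mu/r) = 7216.3282 m/s (worst-case radial velocity)
f = 7.47 GHz = 7.47e+09 Hz
fd = 2*f*v/c = 2*7.47e+09*7216.3282/3.0e+08
fd = 359373.1438 Hz

359373.1438 Hz


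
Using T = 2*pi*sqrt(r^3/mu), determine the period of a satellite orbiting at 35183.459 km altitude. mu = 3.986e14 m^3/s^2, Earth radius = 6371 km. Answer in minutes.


r = 41554.4590 km = 4.1554459e+07 m
T = 2*pi*sqrt(r^3/mu) = 2*pi*sqrt(7.175512e+22 / 3.986e14)
T = 84301.9596 s = 1405.0327 min

1405.0327 minutes


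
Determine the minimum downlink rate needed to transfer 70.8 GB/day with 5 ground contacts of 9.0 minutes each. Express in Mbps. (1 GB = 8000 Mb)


total contact time = 5 * 9.0 * 60 = 2700.0000 s
data = 70.8 GB = 566400.0000 Mb
rate = 566400.0000 / 2700.0000 = 209.7778 Mbps

209.7778 Mbps


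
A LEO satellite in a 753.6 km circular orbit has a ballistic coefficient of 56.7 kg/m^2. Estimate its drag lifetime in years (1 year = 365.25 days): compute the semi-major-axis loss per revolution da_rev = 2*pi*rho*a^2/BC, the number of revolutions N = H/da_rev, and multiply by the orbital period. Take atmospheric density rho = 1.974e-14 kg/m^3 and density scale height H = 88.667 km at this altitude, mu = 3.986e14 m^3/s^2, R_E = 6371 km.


a = R_E + alt = 7124.6000 km = 7.1246e+06 m
da_rev = 2*pi*rho*a^2/BC = 2*pi*1.974e-14*(7.1246e+06)^2/56.7 = 0.111036287 m per revolution
N = H/da_rev = 88667.0000 m / 0.111036287 m = 798540.7506 revolutions
P = 2*pi*sqrt(a^3/mu) = 5984.8318 s
lifetime = N*P = 798540.7506 * 5984.8318 = 4.7791321e+09 s = 55314.0289 days
years = 55314.0289 / 365.25 = 151.4416 years

151.4416 years


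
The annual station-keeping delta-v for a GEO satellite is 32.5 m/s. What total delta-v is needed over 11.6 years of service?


dV = rate * years = 32.5 * 11.6
dV = 377.0000 m/s

377.0000 m/s


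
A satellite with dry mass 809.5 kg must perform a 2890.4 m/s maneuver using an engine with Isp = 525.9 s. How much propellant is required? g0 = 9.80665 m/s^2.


ve = Isp * g0 = 525.9 * 9.80665 = 5157.317235 m/s
mass ratio = exp(dv/ve) = exp(2890.4/5157.317235) = 1.75145422
m_prop = m_dry * (mr - 1) = 809.5 * (1.75145422 - 1)
m_prop = 608.3022 kg

608.3022 kg


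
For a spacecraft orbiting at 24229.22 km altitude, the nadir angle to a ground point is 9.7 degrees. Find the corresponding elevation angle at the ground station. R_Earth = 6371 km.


r = R_E + alt = 30600.2200 km
Law of sines in the satellite / Earth-center / ground-point triangle:
  sin(nadir)/R_E = sin(90 + el)/r  =>  cos(el) = (r/R_E)*sin(nadir)
cos(el) = (30600.2200 / 6371.0000) * sin(9.7 deg) = 0.8092626
el = arccos(0.8092626) = 35.9761 deg
(Earth-central angle = 90 - nadir - el = 44.3239 deg)

35.9761 degrees


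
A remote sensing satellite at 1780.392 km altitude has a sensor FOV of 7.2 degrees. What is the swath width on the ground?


FOV = 7.2 deg = 0.1256637 rad
swath = 2 * alt * tan(FOV/2) = 2 * 1780.392 * tan(0.06283185)
swath = 2 * 1780.392 * 0.06291467
swath = 224.0255 km

224.0255 km


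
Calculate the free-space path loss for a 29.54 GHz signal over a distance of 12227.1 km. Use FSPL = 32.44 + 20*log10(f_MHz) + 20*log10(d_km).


f = 29.54 GHz = 29540.0000 MHz
d = 12227.1 km
FSPL = 32.44 + 20*log10(29540.0000) + 20*log10(12227.1)
FSPL = 32.44 + 89.4082 + 81.7465
FSPL = 203.5947 dB

203.5947 dB


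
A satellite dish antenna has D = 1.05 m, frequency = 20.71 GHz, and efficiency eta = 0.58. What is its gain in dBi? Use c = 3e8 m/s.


lambda = c/f = 3e8 / 2.071e+10 = 0.01448576 m
G = eta*(pi*D/lambda)^2 = 0.58*(pi*1.05/0.01448576)^2
G = 30076.2735 (linear)
G = 10*log10(30076.2735) = 44.7822 dBi

44.7822 dBi


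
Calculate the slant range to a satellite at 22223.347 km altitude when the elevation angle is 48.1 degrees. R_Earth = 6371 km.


h = 22223.347 km, el = 48.1 deg
d = -R_E*sin(el) + sqrt((R_E*sin(el))^2 + 2*R_E*h + h^2)
d = -6371.0000*sin(0.8395034) + sqrt((6371.0000*0.7443115)^2 + 2*6371.0000*22223.347 + 22223.347^2)
d = 23534.0179 km

23534.0179 km


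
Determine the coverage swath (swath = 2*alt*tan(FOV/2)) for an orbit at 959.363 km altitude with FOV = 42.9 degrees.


FOV = 42.9 deg = 0.7487462 rad
swath = 2 * alt * tan(FOV/2) = 2 * 959.363 * tan(0.3743731)
swath = 2 * 959.363 * 0.3929027
swath = 753.8727 km

753.8727 km


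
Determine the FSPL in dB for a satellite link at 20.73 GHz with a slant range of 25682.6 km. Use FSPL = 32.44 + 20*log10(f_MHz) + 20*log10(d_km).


f = 20.73 GHz = 20730.0000 MHz
d = 25682.6 km
FSPL = 32.44 + 20*log10(20730.0000) + 20*log10(25682.6)
FSPL = 32.44 + 86.3320 + 88.1928
FSPL = 206.9648 dB

206.9648 dB


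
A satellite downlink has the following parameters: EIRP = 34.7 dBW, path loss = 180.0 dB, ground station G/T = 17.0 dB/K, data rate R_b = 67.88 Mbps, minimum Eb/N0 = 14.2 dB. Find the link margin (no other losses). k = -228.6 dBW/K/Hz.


C/N0 = EIRP - FSPL + G/T - k = 34.7 - 180.0 + 17.0 - (-228.6)
C/N0 = 100.3000 dB-Hz
R_b = 67.88 Mbps = 6.788e+07 bps -> 10*log10(R_b) = 78.3174 dB-Hz
Eb/N0 = C/N0 - 10*log10(R_b) = 100.3000 - 78.3174 = 21.9826 dB
Margin = Eb/N0 - Eb/N0_req = 21.9826 - 14.2 = 7.7826 dB (link closes)

7.7826 dB


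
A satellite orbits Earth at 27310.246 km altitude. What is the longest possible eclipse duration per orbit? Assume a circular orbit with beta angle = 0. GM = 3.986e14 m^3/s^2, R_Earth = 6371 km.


r = 33681.2460 km
T = 1025.2793 min
Eclipse fraction = arcsin(R_E/r)/pi = arcsin(6371.0000/33681.2460)/pi
= arcsin(0.1891557)/pi = 0.06057509
Eclipse duration = 0.06057509 * 1025.2793 = 62.1064 min

62.1064 minutes


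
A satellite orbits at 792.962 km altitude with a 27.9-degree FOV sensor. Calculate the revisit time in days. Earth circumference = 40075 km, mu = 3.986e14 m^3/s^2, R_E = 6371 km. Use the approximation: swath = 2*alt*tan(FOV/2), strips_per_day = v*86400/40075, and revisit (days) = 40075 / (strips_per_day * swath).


swath = 2*792.962*tan(0.2434734) = 393.9456 km
v = sqrt(mu/r) = 7459.1959 m/s = 7.4592 km/s
strips/day = v*86400/40075 = 7.4592*86400/40075 = 16.0817
coverage/day = strips * swath = 16.0817 * 393.9456 = 6335.3183 km
revisit = 40075 / 6335.3183 = 6.3256 days

6.3256 days


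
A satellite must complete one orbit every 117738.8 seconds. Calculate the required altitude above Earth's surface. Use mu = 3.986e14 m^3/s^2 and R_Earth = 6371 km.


T = 117738.8 s
r = (mu*T^2/(4*pi^2))^(1/3) = (3.986e14 * 117738.8^2 / (4*pi^2))^(1/3)
r = 5.1920507e+07 m = 51920.5068 km
alt = r - R_E = 51920.5068 - 6371 = 45549.5068 km

45549.5068 km


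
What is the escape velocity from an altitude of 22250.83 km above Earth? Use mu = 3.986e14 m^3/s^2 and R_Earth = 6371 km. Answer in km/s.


r = 6371.0 + 22250.83 = 28621.8300 km = 2.862183e+07 m
v_esc = sqrt(2*mu/r) = sqrt(2*3.986e14 / 2.862183e+07)
v_esc = 5277.5815 m/s = 5.2776 km/s

5.2776 km/s


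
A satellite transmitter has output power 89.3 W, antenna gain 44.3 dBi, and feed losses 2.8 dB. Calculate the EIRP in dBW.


Pt = 89.3 W = 19.5085 dBW
EIRP = Pt_dBW + Gt - losses = 19.5085 + 44.3 - 2.8 = 61.0085 dBW

61.0085 dBW


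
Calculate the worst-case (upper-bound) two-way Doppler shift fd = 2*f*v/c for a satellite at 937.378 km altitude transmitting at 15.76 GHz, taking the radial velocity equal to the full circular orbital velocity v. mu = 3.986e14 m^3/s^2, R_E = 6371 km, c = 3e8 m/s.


r = 7.308378e+06 m
v = sqrt(mu/r) = 7385.1300 m/s (worst-case radial velocity)
f = 15.76 GHz = 1.576e+10 Hz
fd = 2*f*v/c = 2*1.576e+10*7385.1300/3.0e+08
fd = 775930.9952 Hz

775930.9952 Hz


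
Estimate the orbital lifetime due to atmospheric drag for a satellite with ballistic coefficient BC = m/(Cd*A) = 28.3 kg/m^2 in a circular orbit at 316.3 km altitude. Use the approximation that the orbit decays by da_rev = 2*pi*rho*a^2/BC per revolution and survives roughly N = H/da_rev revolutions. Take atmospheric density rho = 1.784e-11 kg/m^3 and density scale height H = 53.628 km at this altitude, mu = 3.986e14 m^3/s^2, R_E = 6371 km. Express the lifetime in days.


a = R_E + alt = 6687.3000 km = 6.6873e+06 m
da_rev = 2*pi*rho*a^2/BC = 2*pi*1.784e-11*(6.6873e+06)^2/28.3 = 177.129092 m per revolution
N = H/da_rev = 53628.0000 m / 177.129092 m = 302.7622 revolutions
P = 2*pi*sqrt(a^3/mu) = 5442.3621 s
lifetime = N*P = 302.7622 * 5442.3621 = 1.6477417e+06 s = 19.0711 days

19.0711 days


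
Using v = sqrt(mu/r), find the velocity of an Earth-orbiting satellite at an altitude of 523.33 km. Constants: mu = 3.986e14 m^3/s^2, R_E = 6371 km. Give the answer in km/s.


r = R_E + alt = 6371.0 + 523.33 = 6894.3300 km = 6.89433e+06 m
v = sqrt(mu/r) = sqrt(3.986e14 / 6.89433e+06) = 7603.6587 m/s = 7.6037 km/s

7.6037 km/s


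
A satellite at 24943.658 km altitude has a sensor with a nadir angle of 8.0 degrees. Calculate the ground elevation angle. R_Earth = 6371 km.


r = R_E + alt = 31314.6580 km
Law of sines in the satellite / Earth-center / ground-point triangle:
  sin(nadir)/R_E = sin(90 + el)/r  =>  cos(el) = (r/R_E)*sin(nadir)
cos(el) = (31314.6580 / 6371.0000) * sin(8.0 deg) = 0.6840619
el = arccos(0.6840619) = 46.8381 deg
(Earth-central angle = 90 - nadir - el = 35.1619 deg)

46.8381 degrees


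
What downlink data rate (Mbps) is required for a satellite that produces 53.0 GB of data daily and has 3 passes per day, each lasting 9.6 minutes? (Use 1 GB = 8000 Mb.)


total contact time = 3 * 9.6 * 60 = 1728.0000 s
data = 53.0 GB = 424000.0000 Mb
rate = 424000.0000 / 1728.0000 = 245.3704 Mbps

245.3704 Mbps


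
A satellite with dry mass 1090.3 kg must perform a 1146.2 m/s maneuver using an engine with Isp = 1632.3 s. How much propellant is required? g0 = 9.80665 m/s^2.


ve = Isp * g0 = 1632.3 * 9.80665 = 16007.394795 m/s
mass ratio = exp(dv/ve) = exp(1146.2/16007.394795) = 1.07423030
m_prop = m_dry * (mr - 1) = 1090.3 * (1.07423030 - 1)
m_prop = 80.9333 kg

80.9333 kg


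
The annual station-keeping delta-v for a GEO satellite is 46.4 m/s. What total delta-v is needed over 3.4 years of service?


dV = rate * years = 46.4 * 3.4
dV = 157.7600 m/s

157.7600 m/s


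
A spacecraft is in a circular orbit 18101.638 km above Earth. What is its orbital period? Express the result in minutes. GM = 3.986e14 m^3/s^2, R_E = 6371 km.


r = 24472.6380 km = 2.4472638e+07 m
T = 2*pi*sqrt(r^3/mu) = 2*pi*sqrt(1.4656908e+22 / 3.986e14)
T = 38100.6514 s = 635.0109 min

635.0109 minutes


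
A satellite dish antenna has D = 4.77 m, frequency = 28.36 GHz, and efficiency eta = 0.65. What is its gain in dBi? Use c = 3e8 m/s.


lambda = c/f = 3e8 / 2.836e+10 = 0.01057828 m
G = eta*(pi*D/lambda)^2 = 0.65*(pi*4.77/0.01057828)^2
G = 1.3044271e+06 (linear)
G = 10*log10(1.3044271e+06) = 61.1542 dBi

61.1542 dBi


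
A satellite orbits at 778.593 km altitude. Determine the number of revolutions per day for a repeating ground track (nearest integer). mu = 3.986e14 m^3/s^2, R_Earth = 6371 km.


r = 7.149593e+06 m
T = 2*pi*sqrt(r^3/mu) = 6016.3515 s = 100.2725 min
revs/day = 1440 / 100.2725 = 14.3609
Rounded: 14 revolutions per day

14 revolutions per day


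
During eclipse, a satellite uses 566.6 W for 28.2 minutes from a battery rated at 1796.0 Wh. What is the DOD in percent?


E_used = P * t / 60 = 566.6 * 28.2 / 60 = 266.3020 Wh
DOD = E_used / E_total * 100 = 266.3020 / 1796.0 * 100
DOD = 14.8275 %

14.8275 %


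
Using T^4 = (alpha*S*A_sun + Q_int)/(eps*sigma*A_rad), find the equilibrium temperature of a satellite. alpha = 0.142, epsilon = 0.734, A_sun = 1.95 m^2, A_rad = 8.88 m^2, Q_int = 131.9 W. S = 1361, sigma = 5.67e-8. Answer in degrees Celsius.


Numerator = alpha*S*A_sun + Q_int = 0.142*1361*1.95 + 131.9 = 508.7609 W
Denominator = eps*sigma*A_rad = 0.734*5.67e-8*8.88 = 3.6956606e-07 W/K^4
T^4 = 1.376644e+09 K^4
T = 192.6218 K = -80.5282 C

-80.5282 degrees Celsius


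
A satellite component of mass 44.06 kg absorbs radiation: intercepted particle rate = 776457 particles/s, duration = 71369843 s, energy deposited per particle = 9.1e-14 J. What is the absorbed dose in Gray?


Total energy deposited = rate * time * E_per
  = 776457 * 71369843 * 9.1e-14 = 5.0428 J
Dose = E_total / mass = 5.0428 / 44.06
Dose = 0.1144535 Gy

0.1145 Gy


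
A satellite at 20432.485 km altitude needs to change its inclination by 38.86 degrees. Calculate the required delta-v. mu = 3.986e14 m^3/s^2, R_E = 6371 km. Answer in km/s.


r = 26803.4850 km = 2.6803485e+07 m
V = sqrt(mu/r) = 3856.3196 m/s
di = 38.86 deg = 0.6782349 rad
dV = 2*V*sin(di/2) = 2*3856.3196*sin(0.3391175)
dV = 2565.6476 m/s = 2.5656 km/s

2.5656 km/s


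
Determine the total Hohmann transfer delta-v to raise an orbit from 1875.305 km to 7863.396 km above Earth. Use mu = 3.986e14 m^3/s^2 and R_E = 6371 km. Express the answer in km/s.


r1 = 8246.3050 km = 8.246305e+06 m
r2 = 14234.3960 km = 1.4234396e+07 m
dv1 = sqrt(mu/r1)*(sqrt(2*r2/(r1+r2)) - 1) = 871.3473 m/s
dv2 = sqrt(mu/r2)*(1 - sqrt(2*r1/(r1+r2))) = 759.2363 m/s
total dv = |dv1| + |dv2| = 871.3473 + 759.2363 = 1630.5836 m/s = 1.6306 km/s

1.6306 km/s


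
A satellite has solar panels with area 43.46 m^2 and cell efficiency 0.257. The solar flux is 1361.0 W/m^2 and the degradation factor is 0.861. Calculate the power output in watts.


P = area * eta * S * degradation
P = 43.46 * 0.257 * 1361.0 * 0.861
P = 13088.3265 W

13088.3265 W


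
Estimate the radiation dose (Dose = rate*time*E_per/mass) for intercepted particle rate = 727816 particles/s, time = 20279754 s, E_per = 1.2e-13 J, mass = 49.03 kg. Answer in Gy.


Total energy deposited = rate * time * E_per
  = 727816 * 20279754 * 1.2e-13 = 1.7712 J
Dose = E_total / mass = 1.7712 / 49.03
Dose = 0.03612465 Gy

0.0361 Gy


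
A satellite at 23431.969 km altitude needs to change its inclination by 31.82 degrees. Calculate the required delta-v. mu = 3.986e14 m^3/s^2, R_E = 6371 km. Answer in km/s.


r = 29802.9690 km = 2.9802969e+07 m
V = sqrt(mu/r) = 3657.1172 m/s
di = 31.82 deg = 0.5553638 rad
dV = 2*V*sin(di/2) = 2*3657.1172*sin(0.2776819)
dV = 2005.0297 m/s = 2.0050 km/s

2.0050 km/s


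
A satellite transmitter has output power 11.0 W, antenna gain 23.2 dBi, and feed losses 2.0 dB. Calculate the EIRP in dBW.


Pt = 11.0 W = 10.4139 dBW
EIRP = Pt_dBW + Gt - losses = 10.4139 + 23.2 - 2.0 = 31.6139 dBW

31.6139 dBW


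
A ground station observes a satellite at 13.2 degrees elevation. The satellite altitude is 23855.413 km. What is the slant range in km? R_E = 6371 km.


h = 23855.413 km, el = 13.2 deg
d = -R_E*sin(el) + sqrt((R_E*sin(el))^2 + 2*R_E*h + h^2)
d = -6371.0000*sin(0.2303835) + sqrt((6371.0000*0.2283509)^2 + 2*6371.0000*23855.413 + 23855.413^2)
d = 28128.3291 km

28128.3291 km


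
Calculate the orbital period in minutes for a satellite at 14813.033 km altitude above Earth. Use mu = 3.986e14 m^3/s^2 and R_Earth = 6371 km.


r = 21184.0330 km = 2.1184033e+07 m
T = 2*pi*sqrt(r^3/mu) = 2*pi*sqrt(9.5066156e+21 / 3.986e14)
T = 30684.8629 s = 511.4144 min

511.4144 minutes


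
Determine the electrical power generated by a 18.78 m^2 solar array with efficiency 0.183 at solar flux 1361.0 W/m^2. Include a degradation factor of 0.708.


P = area * eta * S * degradation
P = 18.78 * 0.183 * 1361.0 * 0.708
P = 3311.6014 W

3311.6014 W


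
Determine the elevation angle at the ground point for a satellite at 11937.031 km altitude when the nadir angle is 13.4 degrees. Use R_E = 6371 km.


r = R_E + alt = 18308.0310 km
Law of sines in the satellite / Earth-center / ground-point triangle:
  sin(nadir)/R_E = sin(90 + el)/r  =>  cos(el) = (r/R_E)*sin(nadir)
cos(el) = (18308.0310 / 6371.0000) * sin(13.4 deg) = 0.6659626
el = arccos(0.6659626) = 48.2438 deg
(Earth-central angle = 90 - nadir - el = 28.3562 deg)

48.2438 degrees


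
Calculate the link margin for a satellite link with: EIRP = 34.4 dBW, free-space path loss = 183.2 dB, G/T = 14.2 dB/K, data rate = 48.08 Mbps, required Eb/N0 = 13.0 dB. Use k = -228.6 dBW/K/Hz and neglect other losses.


C/N0 = EIRP - FSPL + G/T - k = 34.4 - 183.2 + 14.2 - (-228.6)
C/N0 = 94.0000 dB-Hz
R_b = 48.08 Mbps = 4.808e+07 bps -> 10*log10(R_b) = 76.8196 dB-Hz
Eb/N0 = C/N0 - 10*log10(R_b) = 94.0000 - 76.8196 = 17.1804 dB
Margin = Eb/N0 - Eb/N0_req = 17.1804 - 13.0 = 4.1804 dB (link closes)

4.1804 dB


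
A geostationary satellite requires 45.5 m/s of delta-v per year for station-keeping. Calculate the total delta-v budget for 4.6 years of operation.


dV = rate * years = 45.5 * 4.6
dV = 209.3000 m/s

209.3000 m/s


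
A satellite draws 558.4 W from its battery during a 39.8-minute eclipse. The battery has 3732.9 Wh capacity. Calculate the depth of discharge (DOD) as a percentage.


E_used = P * t / 60 = 558.4 * 39.8 / 60 = 370.4053 Wh
DOD = E_used / E_total * 100 = 370.4053 / 3732.9 * 100
DOD = 9.9227 %

9.9227 %


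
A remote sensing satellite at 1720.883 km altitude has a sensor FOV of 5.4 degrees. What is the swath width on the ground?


FOV = 5.4 deg = 0.09424778 rad
swath = 2 * alt * tan(FOV/2) = 2 * 1720.883 * tan(0.04712389)
swath = 2 * 1720.883 * 0.0471588
swath = 162.3096 km

162.3096 km


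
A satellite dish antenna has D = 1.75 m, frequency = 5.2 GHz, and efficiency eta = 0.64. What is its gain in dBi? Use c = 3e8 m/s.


lambda = c/f = 3e8 / 5.2e+09 = 0.05769231 m
G = eta*(pi*D/lambda)^2 = 0.64*(pi*1.75/0.05769231)^2
G = 5811.9249 (linear)
G = 10*log10(5811.9249) = 37.6432 dBi

37.6432 dBi


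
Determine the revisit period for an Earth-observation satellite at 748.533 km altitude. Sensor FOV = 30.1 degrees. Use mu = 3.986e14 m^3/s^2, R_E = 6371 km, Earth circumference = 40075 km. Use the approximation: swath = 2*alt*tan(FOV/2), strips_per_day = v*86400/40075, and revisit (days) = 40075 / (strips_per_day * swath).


swath = 2*748.533*tan(0.2626721) = 402.5382 km
v = sqrt(mu/r) = 7482.4340 m/s = 7.4824 km/s
strips/day = v*86400/40075 = 7.4824*86400/40075 = 16.1318
coverage/day = strips * swath = 16.1318 * 402.5382 = 6493.6697 km
revisit = 40075 / 6493.6697 = 6.1714 days

6.1714 days


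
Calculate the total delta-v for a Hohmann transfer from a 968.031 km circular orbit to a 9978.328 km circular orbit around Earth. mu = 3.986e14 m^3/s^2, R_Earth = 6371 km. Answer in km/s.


r1 = 7339.0310 km = 7.339031e+06 m
r2 = 16349.3280 km = 1.6349328e+07 m
dv1 = sqrt(mu/r1)*(sqrt(2*r2/(r1+r2)) - 1) = 1288.8904 m/s
dv2 = sqrt(mu/r2)*(1 - sqrt(2*r1/(r1+r2))) = 1050.8910 m/s
total dv = |dv1| + |dv2| = 1288.8904 + 1050.8910 = 2339.7814 m/s = 2.3398 km/s

2.3398 km/s


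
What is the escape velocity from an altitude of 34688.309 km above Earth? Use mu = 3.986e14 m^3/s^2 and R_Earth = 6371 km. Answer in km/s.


r = 6371.0 + 34688.309 = 41059.3090 km = 4.1059309e+07 m
v_esc = sqrt(2*mu/r) = sqrt(2*3.986e14 / 4.1059309e+07)
v_esc = 4406.3382 m/s = 4.4063 km/s

4.4063 km/s


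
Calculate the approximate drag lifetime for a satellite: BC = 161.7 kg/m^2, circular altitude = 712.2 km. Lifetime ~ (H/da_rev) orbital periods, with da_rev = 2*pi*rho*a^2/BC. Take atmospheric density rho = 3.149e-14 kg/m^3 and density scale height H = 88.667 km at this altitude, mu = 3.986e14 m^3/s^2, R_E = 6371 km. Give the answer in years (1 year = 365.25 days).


a = R_E + alt = 7083.2000 km = 7.0832e+06 m
da_rev = 2*pi*rho*a^2/BC = 2*pi*3.149e-14*(7.0832e+06)^2/161.7 = 0.0613905492 m per revolution
N = H/da_rev = 88667.0000 m / 0.0613905492 m = 1.4443103e+06 revolutions
P = 2*pi*sqrt(a^3/mu) = 5932.7422 s
lifetime = N*P = 1.4443103e+06 * 5932.7422 = 8.5687204e+09 s = 99175.0052 days
years = 99175.0052 / 365.25 = 271.5264 years

271.5264 years


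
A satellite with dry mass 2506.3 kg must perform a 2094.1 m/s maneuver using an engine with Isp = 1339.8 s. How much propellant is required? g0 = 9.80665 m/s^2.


ve = Isp * g0 = 1339.8 * 9.80665 = 13138.949670 m/s
mass ratio = exp(dv/ve) = exp(2094.1/13138.949670) = 1.17278479
m_prop = m_dry * (mr - 1) = 2506.3 * (1.17278479 - 1)
m_prop = 433.0505 kg

433.0505 kg


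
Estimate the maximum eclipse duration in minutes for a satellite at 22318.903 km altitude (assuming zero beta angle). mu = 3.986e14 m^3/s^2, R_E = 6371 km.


r = 28689.9030 km
T = 806.0344 min
Eclipse fraction = arcsin(R_E/r)/pi = arcsin(6371.0000/28689.9030)/pi
= arcsin(0.2220642)/pi = 0.07127945
Eclipse duration = 0.07127945 * 806.0344 = 57.4537 min

57.4537 minutes


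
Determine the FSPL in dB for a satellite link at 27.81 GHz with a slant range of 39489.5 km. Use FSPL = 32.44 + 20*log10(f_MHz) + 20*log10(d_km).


f = 27.81 GHz = 27810.0000 MHz
d = 39489.5 km
FSPL = 32.44 + 20*log10(27810.0000) + 20*log10(39489.5)
FSPL = 32.44 + 88.8840 + 91.9296
FSPL = 213.2537 dB

213.2537 dB


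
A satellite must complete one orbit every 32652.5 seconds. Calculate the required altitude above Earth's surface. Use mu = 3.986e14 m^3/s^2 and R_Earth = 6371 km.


T = 32652.5 s
r = (mu*T^2/(4*pi^2))^(1/3) = (3.986e14 * 32652.5^2 / (4*pi^2))^(1/3)
r = 2.2080224e+07 m = 22080.2242 km
alt = r - R_E = 22080.2242 - 6371 = 15709.2242 km

15709.2242 km


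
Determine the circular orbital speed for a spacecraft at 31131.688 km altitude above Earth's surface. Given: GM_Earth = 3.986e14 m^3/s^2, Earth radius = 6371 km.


r = R_E + alt = 6371.0 + 31131.688 = 37502.6880 km = 3.7502688e+07 m
v = sqrt(mu/r) = sqrt(3.986e14 / 3.7502688e+07) = 3260.1490 m/s = 3.2601 km/s

3.2601 km/s


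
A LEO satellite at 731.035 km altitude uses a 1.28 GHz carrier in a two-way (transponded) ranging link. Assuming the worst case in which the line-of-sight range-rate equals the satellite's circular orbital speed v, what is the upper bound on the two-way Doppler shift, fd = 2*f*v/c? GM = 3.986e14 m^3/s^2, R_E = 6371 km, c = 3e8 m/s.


r = 7.102035e+06 m
v = sqrt(mu/r) = 7491.6459 m/s (worst-case radial velocity)
f = 1.28 GHz = 1.28e+09 Hz
fd = 2*f*v/c = 2*1.28e+09*7491.6459/3.0e+08
fd = 63928.7119 Hz

63928.7119 Hz


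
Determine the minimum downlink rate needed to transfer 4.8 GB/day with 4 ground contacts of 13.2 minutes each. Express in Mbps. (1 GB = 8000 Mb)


total contact time = 4 * 13.2 * 60 = 3168.0000 s
data = 4.8 GB = 38400.0000 Mb
rate = 38400.0000 / 3168.0000 = 12.1212 Mbps

12.1212 Mbps


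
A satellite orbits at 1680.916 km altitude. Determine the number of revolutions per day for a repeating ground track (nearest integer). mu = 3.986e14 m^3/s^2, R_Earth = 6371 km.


r = 8.051916e+06 m
T = 2*pi*sqrt(r^3/mu) = 7190.5163 s = 119.8419 min
revs/day = 1440 / 119.8419 = 12.0158
Rounded: 12 revolutions per day

12 revolutions per day


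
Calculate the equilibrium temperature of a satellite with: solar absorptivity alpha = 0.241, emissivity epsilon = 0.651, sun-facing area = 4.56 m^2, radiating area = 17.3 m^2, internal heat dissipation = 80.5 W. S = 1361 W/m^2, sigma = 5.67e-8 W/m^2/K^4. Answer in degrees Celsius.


Numerator = alpha*S*A_sun + Q_int = 0.241*1361*4.56 + 80.5 = 1576.1846 W
Denominator = eps*sigma*A_rad = 0.651*5.67e-8*17.3 = 6.3857241e-07 W/K^4
T^4 = 2.4682942e+09 K^4
T = 222.8944 K = -50.2556 C

-50.2556 degrees Celsius


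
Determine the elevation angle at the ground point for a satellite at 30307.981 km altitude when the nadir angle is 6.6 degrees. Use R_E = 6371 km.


r = R_E + alt = 36678.9810 km
Law of sines in the satellite / Earth-center / ground-point triangle:
  sin(nadir)/R_E = sin(90 + el)/r  =>  cos(el) = (r/R_E)*sin(nadir)
cos(el) = (36678.9810 / 6371.0000) * sin(6.6 deg) = 0.6617136
el = arccos(0.6617136) = 48.5693 deg
(Earth-central angle = 90 - nadir - el = 34.8307 deg)

48.5693 degrees


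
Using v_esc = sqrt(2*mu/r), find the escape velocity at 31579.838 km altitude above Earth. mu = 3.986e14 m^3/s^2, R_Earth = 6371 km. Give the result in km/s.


r = 6371.0 + 31579.838 = 37950.8380 km = 3.7950838e+07 m
v_esc = sqrt(2*mu/r) = sqrt(2*3.986e14 / 3.7950838e+07)
v_esc = 4583.2438 m/s = 4.5832 km/s

4.5832 km/s


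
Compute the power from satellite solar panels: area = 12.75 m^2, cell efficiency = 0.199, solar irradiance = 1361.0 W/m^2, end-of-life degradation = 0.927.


P = area * eta * S * degradation
P = 12.75 * 0.199 * 1361.0 * 0.927
P = 3201.1139 W

3201.1139 W


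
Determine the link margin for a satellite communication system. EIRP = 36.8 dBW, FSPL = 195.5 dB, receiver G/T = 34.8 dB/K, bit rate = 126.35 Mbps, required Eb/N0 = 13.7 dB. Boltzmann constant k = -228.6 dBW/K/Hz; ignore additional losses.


C/N0 = EIRP - FSPL + G/T - k = 36.8 - 195.5 + 34.8 - (-228.6)
C/N0 = 104.7000 dB-Hz
R_b = 126.35 Mbps = 1.2635e+08 bps -> 10*log10(R_b) = 81.0158 dB-Hz
Eb/N0 = C/N0 - 10*log10(R_b) = 104.7000 - 81.0158 = 23.6842 dB
Margin = Eb/N0 - Eb/N0_req = 23.6842 - 13.7 = 9.9842 dB (link closes)

9.9842 dB


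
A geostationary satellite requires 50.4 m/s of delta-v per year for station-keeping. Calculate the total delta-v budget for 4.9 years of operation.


dV = rate * years = 50.4 * 4.9
dV = 246.9600 m/s

246.9600 m/s


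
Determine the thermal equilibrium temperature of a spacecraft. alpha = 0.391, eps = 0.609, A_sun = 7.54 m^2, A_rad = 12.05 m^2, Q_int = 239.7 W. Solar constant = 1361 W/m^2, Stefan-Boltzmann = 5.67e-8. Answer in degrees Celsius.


Numerator = alpha*S*A_sun + Q_int = 0.391*1361*7.54 + 239.7 = 4252.1185 W
Denominator = eps*sigma*A_rad = 0.609*5.67e-8*12.05 = 4.1609011e-07 W/K^4
T^4 = 1.0219225e+10 K^4
T = 317.9468 K = 44.7968 C

44.7968 degrees Celsius


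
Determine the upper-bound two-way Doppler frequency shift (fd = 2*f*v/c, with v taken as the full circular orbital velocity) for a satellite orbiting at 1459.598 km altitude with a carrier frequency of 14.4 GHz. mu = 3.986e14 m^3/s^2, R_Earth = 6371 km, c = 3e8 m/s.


r = 7.830598e+06 m
v = sqrt(mu/r) = 7134.6255 m/s (worst-case radial velocity)
f = 14.4 GHz = 1.44e+10 Hz
fd = 2*f*v/c = 2*1.44e+10*7134.6255/3.0e+08
fd = 684924.0494 Hz

684924.0494 Hz


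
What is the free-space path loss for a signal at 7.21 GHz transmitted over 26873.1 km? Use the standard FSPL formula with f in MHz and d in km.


f = 7.21 GHz = 7210.0000 MHz
d = 26873.1 km
FSPL = 32.44 + 20*log10(7210.0000) + 20*log10(26873.1)
FSPL = 32.44 + 77.1587 + 88.5864
FSPL = 198.1851 dB

198.1851 dB


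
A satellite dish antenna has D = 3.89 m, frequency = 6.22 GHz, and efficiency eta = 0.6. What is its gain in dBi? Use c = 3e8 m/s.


lambda = c/f = 3e8 / 6.22e+09 = 0.04823151 m
G = eta*(pi*D/lambda)^2 = 0.6*(pi*3.89/0.04823151)^2
G = 38520.1933 (linear)
G = 10*log10(38520.1933) = 45.8569 dBi

45.8569 dBi


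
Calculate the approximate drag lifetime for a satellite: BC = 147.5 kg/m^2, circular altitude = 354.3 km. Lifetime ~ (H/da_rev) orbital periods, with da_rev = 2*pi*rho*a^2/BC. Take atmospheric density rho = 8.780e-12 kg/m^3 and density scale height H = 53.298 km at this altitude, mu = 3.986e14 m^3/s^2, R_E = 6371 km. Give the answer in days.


a = R_E + alt = 6725.3000 km = 6.7253e+06 m
da_rev = 2*pi*rho*a^2/BC = 2*pi*8.780e-12*(6.7253e+06)^2/147.5 = 16.916312 m per revolution
N = H/da_rev = 53298.0000 m / 16.916312 m = 3150.6867 revolutions
P = 2*pi*sqrt(a^3/mu) = 5488.8165 s
lifetime = N*P = 3150.6867 * 5488.8165 = 1.7293541e+07 s = 200.1567 days

200.1567 days


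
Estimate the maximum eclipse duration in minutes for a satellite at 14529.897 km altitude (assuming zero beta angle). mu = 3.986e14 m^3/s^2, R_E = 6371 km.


r = 20900.8970 km
T = 501.1957 min
Eclipse fraction = arcsin(R_E/r)/pi = arcsin(6371.0000/20900.8970)/pi
= arcsin(0.3048195)/pi = 0.09859612
Eclipse duration = 0.09859612 * 501.1957 = 49.4160 min

49.4160 minutes


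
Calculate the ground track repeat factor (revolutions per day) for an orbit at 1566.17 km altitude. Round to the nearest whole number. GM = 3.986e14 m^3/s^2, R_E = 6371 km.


r = 7.93717e+06 m
T = 2*pi*sqrt(r^3/mu) = 7037.3596 s = 117.2893 min
revs/day = 1440 / 117.2893 = 12.2773
Rounded: 12 revolutions per day

12 revolutions per day


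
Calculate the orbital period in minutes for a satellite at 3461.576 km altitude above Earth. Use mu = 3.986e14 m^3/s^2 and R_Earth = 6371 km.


r = 9832.5760 km = 9.832576e+06 m
T = 2*pi*sqrt(r^3/mu) = 2*pi*sqrt(9.5060903e+20 / 3.986e14)
T = 9703.1376 s = 161.7190 min

161.7190 minutes


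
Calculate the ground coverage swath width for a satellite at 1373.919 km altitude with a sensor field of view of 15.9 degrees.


FOV = 15.9 deg = 0.2775074 rad
swath = 2 * alt * tan(FOV/2) = 2 * 1373.919 * tan(0.1387537)
swath = 2 * 1373.919 * 0.139651
swath = 383.7384 km

383.7384 km


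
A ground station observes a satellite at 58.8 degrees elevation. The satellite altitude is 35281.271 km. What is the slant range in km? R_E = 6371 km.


h = 35281.271 km, el = 58.8 deg
d = -R_E*sin(el) + sqrt((R_E*sin(el))^2 + 2*R_E*h + h^2)
d = -6371.0000*sin(1.0263) + sqrt((6371.0000*0.8553643)^2 + 2*6371.0000*35281.271 + 35281.271^2)
d = 36071.7865 km

36071.7865 km


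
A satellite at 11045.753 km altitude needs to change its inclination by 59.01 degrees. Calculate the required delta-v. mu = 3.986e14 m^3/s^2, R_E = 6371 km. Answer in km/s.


r = 17416.7530 km = 1.7416753e+07 m
V = sqrt(mu/r) = 4783.9326 m/s
di = 59.01 deg = 1.0299 rad
dV = 2*V*sin(di/2) = 2*4783.9326*sin(0.5149594)
dV = 4712.1689 m/s = 4.7122 km/s

4.7122 km/s


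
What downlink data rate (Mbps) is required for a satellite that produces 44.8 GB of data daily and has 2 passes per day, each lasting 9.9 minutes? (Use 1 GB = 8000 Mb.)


total contact time = 2 * 9.9 * 60 = 1188.0000 s
data = 44.8 GB = 358400.0000 Mb
rate = 358400.0000 / 1188.0000 = 301.6835 Mbps

301.6835 Mbps


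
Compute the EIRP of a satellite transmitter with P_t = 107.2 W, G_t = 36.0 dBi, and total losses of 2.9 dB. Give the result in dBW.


Pt = 107.2 W = 20.3019 dBW
EIRP = Pt_dBW + Gt - losses = 20.3019 + 36.0 - 2.9 = 53.4019 dBW

53.4019 dBW


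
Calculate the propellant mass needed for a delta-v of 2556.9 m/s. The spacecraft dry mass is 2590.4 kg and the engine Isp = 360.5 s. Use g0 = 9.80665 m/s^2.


ve = Isp * g0 = 360.5 * 9.80665 = 3535.297325 m/s
mass ratio = exp(dv/ve) = exp(2556.9/3535.297325) = 2.06111877
m_prop = m_dry * (mr - 1) = 2590.4 * (2.06111877 - 1)
m_prop = 2748.7221 kg

2748.7221 kg


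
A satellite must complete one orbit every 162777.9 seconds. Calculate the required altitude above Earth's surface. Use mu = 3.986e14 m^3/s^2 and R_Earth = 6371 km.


T = 162777.9 s
r = (mu*T^2/(4*pi^2))^(1/3) = (3.986e14 * 162777.9^2 / (4*pi^2))^(1/3)
r = 6.4435145e+07 m = 64435.1455 km
alt = r - R_E = 64435.1455 - 6371 = 58064.1455 km

58064.1455 km


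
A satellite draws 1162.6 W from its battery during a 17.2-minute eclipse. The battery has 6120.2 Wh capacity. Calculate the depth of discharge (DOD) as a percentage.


E_used = P * t / 60 = 1162.6 * 17.2 / 60 = 333.2787 Wh
DOD = E_used / E_total * 100 = 333.2787 / 6120.2 * 100
DOD = 5.4456 %

5.4456 %


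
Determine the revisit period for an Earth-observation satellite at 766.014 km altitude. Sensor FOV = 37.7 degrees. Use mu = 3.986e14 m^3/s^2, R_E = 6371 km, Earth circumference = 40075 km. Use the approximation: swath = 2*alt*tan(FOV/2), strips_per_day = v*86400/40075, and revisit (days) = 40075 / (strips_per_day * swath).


swath = 2*766.014*tan(0.3289946) = 523.0372 km
v = sqrt(mu/r) = 7473.2648 m/s = 7.4733 km/s
strips/day = v*86400/40075 = 7.4733*86400/40075 = 16.1120
coverage/day = strips * swath = 16.1120 * 523.0372 = 8427.1974 km
revisit = 40075 / 8427.1974 = 4.7554 days

4.7554 days


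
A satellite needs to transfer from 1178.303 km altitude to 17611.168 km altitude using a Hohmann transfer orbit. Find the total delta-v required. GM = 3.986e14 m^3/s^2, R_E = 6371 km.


r1 = 7549.3030 km = 7.549303e+06 m
r2 = 23982.1680 km = 2.3982168e+07 m
dv1 = sqrt(mu/r1)*(sqrt(2*r2/(r1+r2)) - 1) = 1695.6143 m/s
dv2 = sqrt(mu/r2)*(1 - sqrt(2*r1/(r1+r2))) = 1255.7325 m/s
total dv = |dv1| + |dv2| = 1695.6143 + 1255.7325 = 2951.3467 m/s = 2.9513 km/s

2.9513 km/s


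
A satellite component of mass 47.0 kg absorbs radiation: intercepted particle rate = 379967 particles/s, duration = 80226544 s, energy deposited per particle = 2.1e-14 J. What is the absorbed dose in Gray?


Total energy deposited = rate * time * E_per
  = 379967 * 80226544 * 2.1e-14 = 0.6401522 J
Dose = E_total / mass = 0.6401522 / 47.0
Dose = 0.01362026 Gy

0.0136 Gy
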